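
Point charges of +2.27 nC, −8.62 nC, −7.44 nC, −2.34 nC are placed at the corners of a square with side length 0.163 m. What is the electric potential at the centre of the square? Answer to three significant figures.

The total potential is the scalar sum of each charge's contribution, V = Σ kqᵢ/rᵢ.
The distance from each corner to the centre is a√2/2 = 0.115 m.
V = k[(2.27×10⁻⁹)/(0.115) + (-8.62×10⁻⁹)/(0.115) + (-7.44×10⁻⁹)/(0.115) + (-2.34×10⁻⁹)/(0.115)] = -1260 V.

-1260 V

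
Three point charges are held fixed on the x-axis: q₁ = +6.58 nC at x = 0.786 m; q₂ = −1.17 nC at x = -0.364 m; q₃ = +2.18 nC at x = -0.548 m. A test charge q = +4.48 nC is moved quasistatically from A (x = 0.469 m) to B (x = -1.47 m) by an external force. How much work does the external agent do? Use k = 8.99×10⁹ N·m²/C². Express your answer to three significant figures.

For quasistatic motion the external work equals the change in potential energy: W_ext = qΔV = q(V_B − V_A).
At A: distances to the source charges are 0.317 m, 0.833 m, 1.02 m; V_A = Σ kqᵢ/rᵢ = 193 V.
At B: distances to the source charges are 2.26 m, 1.11 m, 0.922 m; V_B = Σ kqᵢ/rᵢ = 38.0 V.
ΔV = V_B − V_A = -155 V.
W_ext = qΔV = (4.48×10⁻⁹ C)(-155 V) = -6.96×10⁻⁷ J.

-6.96×10⁻⁷ J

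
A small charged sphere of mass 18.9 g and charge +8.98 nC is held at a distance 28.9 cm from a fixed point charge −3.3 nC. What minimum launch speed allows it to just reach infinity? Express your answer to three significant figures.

9.88×10⁻³ m/s

To just escape, total mechanical energy must reach zero at infinity: ½mv²_min + U = 0, so ½mv²_min = −U = |kQq|/r.
|U| = |kQq|/r = (8.99×10⁹ N·m²/C²)(3.30×10⁻⁹)(8.98×10⁻⁹)/(0.289) = 9.22×10⁻⁷ J.
v_min = √(2|U|/m) = √(2·9.22×10⁻⁷/0.0189) = 9.88×10⁻³ m/s.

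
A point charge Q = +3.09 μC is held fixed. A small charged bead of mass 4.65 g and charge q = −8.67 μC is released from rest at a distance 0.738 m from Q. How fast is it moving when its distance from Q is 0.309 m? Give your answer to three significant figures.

Only the electrostatic force acts, so mechanical energy is conserved: ½mv² = U₁ − U₂ = kQq(1/r₁ − 1/r₂).
U₁ − U₂ = (8.99×10⁹ N·m²/C²)(3.09×10⁻⁶ C)(-8.67×10⁻⁶ C)(1/0.738 − 1/0.309) = 0.453 J.
v = √(2·0.453/4.65×10⁻³) = 14.0 m/s.

14.0 m/s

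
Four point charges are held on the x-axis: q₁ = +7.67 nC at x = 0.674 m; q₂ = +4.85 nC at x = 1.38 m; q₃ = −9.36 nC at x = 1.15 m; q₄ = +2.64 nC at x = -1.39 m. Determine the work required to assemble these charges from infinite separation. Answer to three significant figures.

-2.61×10⁻⁶ J

The assembly work is the sum of pairwise potential energies, U = Σ_{i<j} kqᵢqⱼ/rᵢⱼ.
Pair separations: r₁₂ = 0.706 m, r₁₃ = 0.476 m, r₁₄ = 2.06 m, r₂₃ = 0.230 m, r₂₄ = 2.77 m, r₃₄ = 2.54 m.
Summing all 6 pair terms gives U = -2.61×10⁻⁶ J.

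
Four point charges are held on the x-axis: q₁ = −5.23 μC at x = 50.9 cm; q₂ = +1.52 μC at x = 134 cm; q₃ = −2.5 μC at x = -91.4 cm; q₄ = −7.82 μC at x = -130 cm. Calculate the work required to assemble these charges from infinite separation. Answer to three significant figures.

0.600 J

The work to assemble the configuration equals its total potential energy, U = Σ kqᵢqⱼ/rᵢⱼ over all pairs.
Pair separations: r₁₂ = 0.831 m, r₁₃ = 1.42 m, r₁₄ = 1.81 m, r₂₃ = 2.25 m, r₂₄ = 2.64 m, r₃₄ = 0.386 m.
Summing all 6 pair terms gives U = 0.600 J.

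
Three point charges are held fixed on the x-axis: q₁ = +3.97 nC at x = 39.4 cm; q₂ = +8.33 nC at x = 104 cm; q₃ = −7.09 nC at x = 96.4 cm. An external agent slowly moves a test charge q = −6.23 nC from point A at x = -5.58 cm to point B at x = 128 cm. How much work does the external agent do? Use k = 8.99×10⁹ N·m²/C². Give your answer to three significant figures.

For quasistatic motion the external work equals the change in potential energy: W_ext = qΔV = q(V_B − V_A).
At A: distances to the source charges are 0.450 m, 1.10 m, 1.02 m; V_A = Σ kqᵢ/rᵢ = 85.2 V.
At B: distances to the source charges are 0.886 m, 0.240 m, 0.316 m; V_B = Σ kqᵢ/rᵢ = 151 V.
ΔV = V_B − V_A = 65.4 V.
W_ext = qΔV = (-6.23×10⁻⁹ C)(65.4 V) = -4.08×10⁻⁷ J.

-4.08×10⁻⁷ J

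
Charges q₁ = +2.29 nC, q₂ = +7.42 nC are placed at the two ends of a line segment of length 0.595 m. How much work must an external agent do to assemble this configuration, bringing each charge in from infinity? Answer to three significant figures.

2.57×10⁻⁷ J

The work to assemble the configuration equals its total potential energy, U = Σ kqᵢqⱼ/rᵢⱼ over all pairs.
The separation is r = 0.595 m.
U = (2.57×10⁻⁷) = 2.57×10⁻⁷ J.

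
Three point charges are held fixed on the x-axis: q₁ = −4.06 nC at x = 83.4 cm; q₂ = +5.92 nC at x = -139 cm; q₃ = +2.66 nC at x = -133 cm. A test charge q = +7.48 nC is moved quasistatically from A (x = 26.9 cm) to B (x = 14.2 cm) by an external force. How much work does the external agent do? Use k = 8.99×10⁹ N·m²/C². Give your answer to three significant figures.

1.18×10⁻⁷ J

For quasistatic motion the external work equals the change in potential energy: W_ext = qΔV = q(V_B − V_A).
At A: distances to the source charges are 0.565 m, 1.66 m, 1.60 m; V_A = Σ kqᵢ/rᵢ = -17.6 V.
At B: distances to the source charges are 0.692 m, 1.53 m, 1.47 m; V_B = Σ kqᵢ/rᵢ = -1.76 V.
ΔV = V_B − V_A = 15.8 V.
W_ext = qΔV = (7.48×10⁻⁹ C)(15.8 V) = 1.18×10⁻⁷ J.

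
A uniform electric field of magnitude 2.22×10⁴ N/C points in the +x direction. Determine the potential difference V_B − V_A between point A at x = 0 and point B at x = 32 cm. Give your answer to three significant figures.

In a uniform field, potential decreases in the direction of E: V_B − V_A = −E·Δx.
V_B − V_A = −(2.22×10⁴ V/m)(0.320 m) = -7100 V.

-7100 V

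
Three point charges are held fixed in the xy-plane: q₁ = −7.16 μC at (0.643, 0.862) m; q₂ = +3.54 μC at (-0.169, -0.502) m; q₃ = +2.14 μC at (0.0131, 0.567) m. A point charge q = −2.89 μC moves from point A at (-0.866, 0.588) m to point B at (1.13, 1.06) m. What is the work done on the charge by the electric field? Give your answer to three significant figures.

-0.276 J

The work done by the electric force is W_field = −ΔU = −q(V_B − V_A) = q(V_A − V_B).
At A: distances to the source charges are 1.53 m, 1.29 m, 0.879 m; V_A = Σ kqᵢ/rᵢ = 4510 V.
At B: distances to the source charges are 0.526 m, 2.03 m, 1.22 m; V_B = Σ kqᵢ/rᵢ = -9.10×10⁴ V.
ΔV = V_B − V_A = -9.55×10⁴ V.
W_field = −qΔV = −(-2.89×10⁻⁶ C)(-9.55×10⁴ V) = -0.276 J.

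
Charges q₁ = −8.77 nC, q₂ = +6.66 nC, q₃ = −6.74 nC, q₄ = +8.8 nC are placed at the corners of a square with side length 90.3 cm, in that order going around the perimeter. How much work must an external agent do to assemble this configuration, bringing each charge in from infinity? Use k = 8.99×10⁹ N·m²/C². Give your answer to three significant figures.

The work to assemble the configuration equals its total potential energy, U = Σ kqᵢqⱼ/rᵢⱼ over all pairs.
The four side pairs have separation 0.903 m and the two diagonal pairs 1.28 m.
Summing all 6 pair terms gives U = -1.56×10⁻⁶ J.

-1.56×10⁻⁶ J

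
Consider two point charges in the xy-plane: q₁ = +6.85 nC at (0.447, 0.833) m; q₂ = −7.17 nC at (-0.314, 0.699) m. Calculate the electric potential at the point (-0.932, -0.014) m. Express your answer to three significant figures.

-30.3 V

The total potential is the scalar sum of each charge's contribution, V = Σ kqᵢ/rᵢ.
Distances from the field point to each charge: r₁ = 1.62 m, r₂ = 0.944 m.
V = k[(6.85×10⁻⁹)/(1.62) + (-7.17×10⁻⁹)/(0.944)] = -30.3 V.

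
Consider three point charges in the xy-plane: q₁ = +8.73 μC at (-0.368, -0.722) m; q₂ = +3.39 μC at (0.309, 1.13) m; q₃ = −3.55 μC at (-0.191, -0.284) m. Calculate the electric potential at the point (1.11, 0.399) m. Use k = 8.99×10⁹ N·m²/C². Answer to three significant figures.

Electric potential is a scalar, so the contributions from each charge add algebraically: V = Σ kqᵢ/rᵢ.
Distances from the field point to each charge: r₁ = 1.86 m, r₂ = 1.08 m, r₃ = 1.47 m.
V = k[(8.73×10⁻⁶)/(1.86) + (3.39×10⁻⁶)/(1.08) + (-3.55×10⁻⁶)/(1.47)] = 4.87×10⁴ V.

4.87×10⁴ V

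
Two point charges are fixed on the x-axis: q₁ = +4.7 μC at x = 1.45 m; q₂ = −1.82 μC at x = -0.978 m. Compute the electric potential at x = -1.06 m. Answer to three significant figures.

-1.83×10⁵ V

The total potential is the scalar sum of each charge's contribution, V = Σ kqᵢ/rᵢ.
Distances from the field point to each charge: r₁ = 2.51 m, r₂ = 0.0820 m.
V = k[(4.70×10⁻⁶)/(2.51) + (-1.82×10⁻⁶)/(0.0820)] = -1.83×10⁵ V.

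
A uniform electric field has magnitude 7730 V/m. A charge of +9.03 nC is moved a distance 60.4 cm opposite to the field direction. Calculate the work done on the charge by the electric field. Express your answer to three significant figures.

-4.22×10⁻⁵ J

The potential change for a displacement 60.4 cm opposite to the field direction is ΔV = +Ed = 4670 V.
W_field = −qΔV = -4.22×10⁻⁵ J.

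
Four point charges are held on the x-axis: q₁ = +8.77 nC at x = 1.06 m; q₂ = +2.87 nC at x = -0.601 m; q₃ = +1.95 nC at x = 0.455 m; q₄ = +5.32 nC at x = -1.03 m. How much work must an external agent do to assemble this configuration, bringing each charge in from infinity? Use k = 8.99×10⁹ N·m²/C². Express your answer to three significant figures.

The assembly work is the sum of pairwise potential energies, U = Σ_{i<j} kqᵢqⱼ/rᵢⱼ.
Pair separations: r₁₂ = 1.66 m, r₁₃ = 0.605 m, r₁₄ = 2.09 m, r₂₃ = 1.06 m, r₂₄ = 0.429 m, r₃₄ = 1.49 m.
Summing all 6 pair terms gives U = 1.02×10⁻⁶ J.

1.02×10⁻⁶ J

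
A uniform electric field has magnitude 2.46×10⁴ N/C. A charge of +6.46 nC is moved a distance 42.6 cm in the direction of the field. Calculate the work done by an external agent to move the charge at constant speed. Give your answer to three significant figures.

The potential change for a displacement 42.6 cm in the direction of the field is ΔV = −Ed = -1.05×10⁴ V.
W_ext = qΔV = -6.77×10⁻⁵ J.

-6.77×10⁻⁵ J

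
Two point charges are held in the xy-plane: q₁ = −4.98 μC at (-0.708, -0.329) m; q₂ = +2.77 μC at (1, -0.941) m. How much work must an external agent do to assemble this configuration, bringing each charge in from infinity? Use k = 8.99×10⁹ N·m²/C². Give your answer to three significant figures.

-0.0684 J

The work to assemble the configuration equals its total potential energy, U = Σ kqᵢqⱼ/rᵢⱼ over all pairs.
Pair separations: r₁₂ = 1.81 m.
U = (-0.0684) = -0.0684 J.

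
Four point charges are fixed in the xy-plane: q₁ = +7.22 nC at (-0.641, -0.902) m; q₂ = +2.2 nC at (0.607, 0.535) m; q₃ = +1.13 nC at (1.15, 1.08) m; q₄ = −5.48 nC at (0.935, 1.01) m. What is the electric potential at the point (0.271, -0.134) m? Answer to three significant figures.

50.4 V

The total potential is the scalar sum of each charge's contribution, V = Σ kqᵢ/rᵢ.
Distances from the field point to each charge: r₁ = 1.19 m, r₂ = 0.749 m, r₃ = 1.50 m, r₄ = 1.32 m.
V = k[(7.22×10⁻⁹)/(1.19) + (2.20×10⁻⁹)/(0.749) + (1.13×10⁻⁹)/(1.50) + (-5.48×10⁻⁹)/(1.32)] = 50.4 V.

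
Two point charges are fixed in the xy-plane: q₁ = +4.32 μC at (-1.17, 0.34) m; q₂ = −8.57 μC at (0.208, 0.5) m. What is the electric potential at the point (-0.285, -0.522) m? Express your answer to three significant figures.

-3.65×10⁴ V

Electric potential is a scalar, so the contributions from each charge add algebraically: V = Σ kqᵢ/rᵢ.
Distances from the field point to each charge: r₁ = 1.24 m, r₂ = 1.13 m.
V = k[(4.32×10⁻⁶)/(1.24) + (-8.57×10⁻⁶)/(1.13)] = -3.65×10⁴ V.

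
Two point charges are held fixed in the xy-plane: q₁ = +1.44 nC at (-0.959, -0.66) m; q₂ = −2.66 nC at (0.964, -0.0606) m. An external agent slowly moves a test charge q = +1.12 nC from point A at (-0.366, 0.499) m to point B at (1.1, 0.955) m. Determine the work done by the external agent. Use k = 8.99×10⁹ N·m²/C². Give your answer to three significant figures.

For quasistatic motion the external work equals the change in potential energy: W_ext = qΔV = q(V_B − V_A).
At A: distances to the source charges are 1.30 m, 1.44 m; V_A = Σ kqᵢ/rᵢ = -6.63 V.
At B: distances to the source charges are 2.62 m, 1.02 m; V_B = Σ kqᵢ/rᵢ = -18.4 V.
ΔV = V_B − V_A = -11.8 V.
W_ext = qΔV = (1.12×10⁻⁹ C)(-11.8 V) = -1.32×10⁻⁸ J.

-1.32×10⁻⁸ J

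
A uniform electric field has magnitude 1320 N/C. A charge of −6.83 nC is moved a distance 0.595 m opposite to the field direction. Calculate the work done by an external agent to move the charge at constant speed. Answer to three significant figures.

-5.36×10⁻⁶ J

The potential change for a displacement 0.595 m opposite to the field direction is ΔV = +Ed = 785 V.
W_ext = qΔV = -5.36×10⁻⁶ J.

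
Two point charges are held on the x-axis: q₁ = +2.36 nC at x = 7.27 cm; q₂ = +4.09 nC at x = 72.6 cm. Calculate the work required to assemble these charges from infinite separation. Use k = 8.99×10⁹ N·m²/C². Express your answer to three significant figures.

1.33×10⁻⁷ J

The assembly work is the sum of pairwise potential energies, U = Σ_{i<j} kqᵢqⱼ/rᵢⱼ.
Pair separations: r₁₂ = 0.653 m.
U = (1.33×10⁻⁷) = 1.33×10⁻⁷ J.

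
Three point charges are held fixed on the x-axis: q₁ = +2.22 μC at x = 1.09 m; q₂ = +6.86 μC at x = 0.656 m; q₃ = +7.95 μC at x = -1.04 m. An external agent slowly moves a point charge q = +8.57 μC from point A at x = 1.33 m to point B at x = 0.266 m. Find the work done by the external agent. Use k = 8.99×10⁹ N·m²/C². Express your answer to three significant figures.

For quasistatic motion the external work equals the change in potential energy: W_ext = qΔV = q(V_B − V_A).
At A: distances to the source charges are 0.240 m, 0.674 m, 2.37 m; V_A = Σ kqᵢ/rᵢ = 2.05×10⁵ V.
At B: distances to the source charges are 0.824 m, 0.390 m, 1.31 m; V_B = Σ kqᵢ/rᵢ = 2.37×10⁵ V.
ΔV = V_B − V_A = 3.23×10⁴ V.
W_ext = qΔV = (8.57×10⁻⁶ C)(3.23×10⁴ V) = 0.276 J.

0.276 J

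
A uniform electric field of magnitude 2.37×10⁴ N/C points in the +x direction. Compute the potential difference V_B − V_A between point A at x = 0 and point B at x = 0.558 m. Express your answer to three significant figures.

In a uniform field, potential decreases in the direction of E: V_B − V_A = −E·Δx.
V_B − V_A = −(2.37×10⁴ V/m)(0.558 m) = -1.32×10⁴ V.

-1.32×10⁴ V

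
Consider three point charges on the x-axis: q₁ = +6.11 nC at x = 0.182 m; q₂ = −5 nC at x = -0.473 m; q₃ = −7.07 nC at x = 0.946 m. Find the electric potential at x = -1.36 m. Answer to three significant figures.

The total potential is the scalar sum of each charge's contribution, V = Σ kqᵢ/rᵢ.
Distances from the field point to each charge: r₁ = 1.54 m, r₂ = 0.887 m, r₃ = 2.31 m.
V = k[(6.11×10⁻⁹)/(1.54) + (-5.00×10⁻⁹)/(0.887) + (-7.07×10⁻⁹)/(2.31)] = -42.6 V.

-42.6 V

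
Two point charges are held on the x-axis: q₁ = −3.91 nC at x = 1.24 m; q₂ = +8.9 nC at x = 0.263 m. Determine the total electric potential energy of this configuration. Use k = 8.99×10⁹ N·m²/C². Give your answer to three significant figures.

The assembly work is the sum of pairwise potential energies, U = Σ_{i<j} kqᵢqⱼ/rᵢⱼ.
Pair separations: r₁₂ = 0.977 m.
U = (-3.20×10⁻⁷) = -3.20×10⁻⁷ J.

-3.20×10⁻⁷ J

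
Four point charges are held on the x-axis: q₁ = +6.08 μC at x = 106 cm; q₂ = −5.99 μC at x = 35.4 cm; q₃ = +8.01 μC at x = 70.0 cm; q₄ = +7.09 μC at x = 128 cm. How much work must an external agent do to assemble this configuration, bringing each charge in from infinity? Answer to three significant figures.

1.74 J

The assembly work is the sum of pairwise potential energies, U = Σ_{i<j} kqᵢqⱼ/rᵢⱼ.
Pair separations: r₁₂ = 0.706 m, r₁₃ = 0.360 m, r₁₄ = 0.220 m, r₂₃ = 0.346 m, r₂₄ = 0.926 m, r₃₄ = 0.580 m.
Summing all 6 pair terms gives U = 1.74 J.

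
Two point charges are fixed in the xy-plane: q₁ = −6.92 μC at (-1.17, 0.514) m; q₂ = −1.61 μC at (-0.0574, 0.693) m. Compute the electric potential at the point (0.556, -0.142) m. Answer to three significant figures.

The total potential is the scalar sum of each charge's contribution, V = Σ kqᵢ/rᵢ.
Distances from the field point to each charge: r₁ = 1.85 m, r₂ = 1.04 m.
V = k[(-6.92×10⁻⁶)/(1.85) + (-1.61×10⁻⁶)/(1.04)] = -4.77×10⁴ V.

-4.77×10⁴ V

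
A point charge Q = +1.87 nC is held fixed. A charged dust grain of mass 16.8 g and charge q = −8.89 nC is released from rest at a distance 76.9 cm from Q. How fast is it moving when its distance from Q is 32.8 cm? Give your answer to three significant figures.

Only the electrostatic force acts, so mechanical energy is conserved: ½mv² = U₁ − U₂ = kQq(1/r₁ − 1/r₂).
U₁ − U₂ = (8.99×10⁹ N·m²/C²)(1.87×10⁻⁹ C)(-8.89×10⁻⁹ C)(1/0.769 − 1/0.328) = 2.61×10⁻⁷ J.
v = √(2·2.61×10⁻⁷/0.0168) = 5.58×10⁻³ m/s.

5.58×10⁻³ m/s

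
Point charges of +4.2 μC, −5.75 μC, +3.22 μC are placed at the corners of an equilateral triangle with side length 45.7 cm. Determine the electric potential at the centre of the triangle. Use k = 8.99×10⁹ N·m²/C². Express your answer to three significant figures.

The total potential is the scalar sum of each charge's contribution, V = Σ kqᵢ/rᵢ.
The distance from each vertex to the centroid is a/√3 = 0.264 m.
V = k[(4.20×10⁻⁶)/(0.264) + (-5.75×10⁻⁶)/(0.264) + (3.22×10⁻⁶)/(0.264)] = 5.69×10⁴ V.

5.69×10⁴ V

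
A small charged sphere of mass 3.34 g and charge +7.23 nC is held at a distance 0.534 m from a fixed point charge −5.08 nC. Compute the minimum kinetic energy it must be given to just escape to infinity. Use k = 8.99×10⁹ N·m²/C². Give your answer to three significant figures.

To just escape, total mechanical energy must reach zero at infinity: ½mv²_min + U = 0, so ½mv²_min = −U = |kQq|/r.
|U| = |kQq|/r = (8.99×10⁹ N·m²/C²)(5.08×10⁻⁹)(7.23×10⁻⁹)/(0.534) = 6.18×10⁻⁷ J.

6.18×10⁻⁷ J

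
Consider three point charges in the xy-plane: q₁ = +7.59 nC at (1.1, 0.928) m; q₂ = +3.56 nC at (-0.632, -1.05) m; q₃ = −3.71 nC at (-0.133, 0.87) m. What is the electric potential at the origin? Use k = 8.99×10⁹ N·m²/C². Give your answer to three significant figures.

Electric potential is a scalar, so the contributions from each charge add algebraically: V = Σ kqᵢ/rᵢ.
Distances from the field point to each charge: r₁ = 1.44 m, r₂ = 1.23 m, r₃ = 0.880 m.
V = k[(7.59×10⁻⁹)/(1.44) + (3.56×10⁻⁹)/(1.23) + (-3.71×10⁻⁹)/(0.880)] = 35.6 V.

35.6 V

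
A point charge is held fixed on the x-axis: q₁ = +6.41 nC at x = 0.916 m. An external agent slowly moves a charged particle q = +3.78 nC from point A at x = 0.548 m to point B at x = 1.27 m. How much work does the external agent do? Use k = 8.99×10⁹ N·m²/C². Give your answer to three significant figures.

For quasistatic motion the external work equals the change in potential energy: W_ext = qΔV = q(V_B − V_A).
At A: distance to the source charge is 0.368 m; V_A = kq₁/r = 157 V.
At B: distance to the source charge is 0.354 m; V_B = kq₁/r = 163 V.
ΔV = V_B − V_A = 6.19 V.
W_ext = qΔV = (3.78×10⁻⁹ C)(6.19 V) = 2.34×10⁻⁸ J.

2.34×10⁻⁸ J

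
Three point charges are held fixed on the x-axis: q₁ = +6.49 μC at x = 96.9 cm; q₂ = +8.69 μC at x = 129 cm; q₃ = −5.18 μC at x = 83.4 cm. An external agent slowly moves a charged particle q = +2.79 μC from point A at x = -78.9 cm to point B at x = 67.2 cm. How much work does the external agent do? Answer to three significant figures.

For quasistatic motion the external work equals the change in potential energy: W_ext = qΔV = q(V_B − V_A).
At A: distances to the source charges are 1.76 m, 2.08 m, 1.62 m; V_A = Σ kqᵢ/rᵢ = 4.21×10⁴ V.
At B: distances to the source charges are 0.297 m, 0.618 m, 0.162 m; V_B = Σ kqᵢ/rᵢ = 3.54×10⁴ V.
ΔV = V_B − V_A = -6670 V.
W_ext = qΔV = (2.79×10⁻⁶ C)(-6670 V) = -0.0186 J.

-0.0186 J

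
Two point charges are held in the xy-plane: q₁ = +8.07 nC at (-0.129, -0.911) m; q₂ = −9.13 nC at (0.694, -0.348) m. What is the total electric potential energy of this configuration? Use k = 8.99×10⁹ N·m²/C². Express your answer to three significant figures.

The assembly work is the sum of pairwise potential energies, U = Σ_{i<j} kqᵢqⱼ/rᵢⱼ.
Pair separations: r₁₂ = 0.997 m.
U = (-6.64×10⁻⁷) = -6.64×10⁻⁷ J.

-6.64×10⁻⁷ J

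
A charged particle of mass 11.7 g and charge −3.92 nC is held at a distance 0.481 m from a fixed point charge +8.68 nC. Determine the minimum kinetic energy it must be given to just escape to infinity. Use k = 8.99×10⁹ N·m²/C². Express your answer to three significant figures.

6.36×10⁻⁷ J

To just escape, total mechanical energy must reach zero at infinity: ½mv²_min + U = 0, so ½mv²_min = −U = |kQq|/r.
|U| = |kQq|/r = (8.99×10⁹ N·m²/C²)(8.68×10⁻⁹)(3.92×10⁻⁹)/(0.481) = 6.36×10⁻⁷ J.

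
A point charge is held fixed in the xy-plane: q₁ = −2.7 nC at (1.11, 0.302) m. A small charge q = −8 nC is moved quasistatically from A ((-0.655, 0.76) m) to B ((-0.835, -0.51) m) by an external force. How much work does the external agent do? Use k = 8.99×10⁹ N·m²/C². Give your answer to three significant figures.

For quasistatic motion the external work equals the change in potential energy: W_ext = qΔV = q(V_B − V_A).
At A: distance to the source charge is 1.82 m; V_A = kq₁/r = -13.3 V.
At B: distance to the source charge is 2.11 m; V_B = kq₁/r = -11.5 V.
ΔV = V_B − V_A = 1.80 V.
W_ext = qΔV = (-8.00×10⁻⁹ C)(1.80 V) = -1.44×10⁻⁸ J.

-1.44×10⁻⁸ J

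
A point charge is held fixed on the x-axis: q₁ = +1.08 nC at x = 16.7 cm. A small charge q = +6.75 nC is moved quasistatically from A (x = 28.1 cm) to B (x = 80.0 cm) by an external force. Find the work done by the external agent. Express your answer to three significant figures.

-4.71×10⁻⁷ J

For quasistatic motion the external work equals the change in potential energy: W_ext = qΔV = q(V_B − V_A).
At A: distance to the source charge is 0.114 m; V_A = kq₁/r = 85.2 V.
At B: distance to the source charge is 0.633 m; V_B = kq₁/r = 15.3 V.
ΔV = V_B − V_A = -69.8 V.
W_ext = qΔV = (6.75×10⁻⁹ C)(-69.8 V) = -4.71×10⁻⁷ J.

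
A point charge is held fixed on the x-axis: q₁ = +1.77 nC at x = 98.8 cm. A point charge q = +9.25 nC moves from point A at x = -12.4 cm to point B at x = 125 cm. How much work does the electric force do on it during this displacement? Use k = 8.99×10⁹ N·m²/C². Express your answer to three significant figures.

-4.29×10⁻⁷ J

The work done by the electric force is W_field = −ΔU = −q(V_B − V_A) = q(V_A − V_B).
At A: distance to the source charge is 1.11 m; V_A = kq₁/r = 14.3 V.
At B: distance to the source charge is 0.262 m; V_B = kq₁/r = 60.7 V.
ΔV = V_B − V_A = 46.4 V.
W_field = −qΔV = −(9.25×10⁻⁹ C)(46.4 V) = -4.29×10⁻⁷ J.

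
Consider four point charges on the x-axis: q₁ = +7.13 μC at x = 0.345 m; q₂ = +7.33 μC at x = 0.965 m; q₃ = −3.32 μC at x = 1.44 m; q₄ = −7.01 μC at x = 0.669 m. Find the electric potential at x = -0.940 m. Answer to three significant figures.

3.28×10⁴ V

The total potential is the scalar sum of each charge's contribution, V = Σ kqᵢ/rᵢ.
Distances from the field point to each charge: r₁ = 1.28 m, r₂ = 1.90 m, r₃ = 2.38 m, r₄ = 1.61 m.
V = k[(7.13×10⁻⁶)/(1.28) + (7.33×10⁻⁶)/(1.90) + (-3.32×10⁻⁶)/(2.38) + (-7.01×10⁻⁶)/(1.61)] = 3.28×10⁴ V.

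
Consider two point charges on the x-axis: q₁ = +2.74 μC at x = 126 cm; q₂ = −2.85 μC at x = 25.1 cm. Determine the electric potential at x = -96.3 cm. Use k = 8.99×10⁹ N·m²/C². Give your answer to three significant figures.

Electric potential is a scalar, so the contributions from each charge add algebraically: V = Σ kqᵢ/rᵢ.
Distances from the field point to each charge: r₁ = 2.22 m, r₂ = 1.21 m.
V = k[(2.74×10⁻⁶)/(2.22) + (-2.85×10⁻⁶)/(1.21)] = -1.00×10⁴ V.

-1.00×10⁴ V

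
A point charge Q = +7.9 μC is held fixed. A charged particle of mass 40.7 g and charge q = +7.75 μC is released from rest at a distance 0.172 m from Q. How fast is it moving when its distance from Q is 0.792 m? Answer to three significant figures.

Only the electrostatic force acts, so mechanical energy is conserved: ½mv² = U₁ − U₂ = kQq(1/r₁ − 1/r₂).
U₁ − U₂ = (8.99×10⁹ N·m²/C²)(7.90×10⁻⁶ C)(7.75×10⁻⁶ C)(1/0.172 − 1/0.792) = 2.51 J.
v = √(2·2.51/0.0407) = 11.1 m/s.

11.1 m/s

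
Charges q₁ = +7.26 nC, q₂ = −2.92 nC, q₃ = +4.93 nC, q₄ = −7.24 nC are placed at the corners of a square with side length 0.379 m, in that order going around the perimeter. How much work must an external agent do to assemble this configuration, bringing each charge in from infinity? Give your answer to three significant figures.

-1.98×10⁻⁶ J

The assembly work is the sum of pairwise potential energies, U = Σ_{i<j} kqᵢqⱼ/rᵢⱼ.
The four side pairs have separation 0.379 m and the two diagonal pairs 0.536 m.
Summing all 6 pair terms gives U = -1.98×10⁻⁶ J.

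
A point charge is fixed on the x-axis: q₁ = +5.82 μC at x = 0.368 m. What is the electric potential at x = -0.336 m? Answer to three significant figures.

7.43×10⁴ V

The total potential is the scalar sum of each charge's contribution, V = Σ kqᵢ/rᵢ.
V = k[(5.82×10⁻⁶)/(0.704)] = 7.43×10⁴ V.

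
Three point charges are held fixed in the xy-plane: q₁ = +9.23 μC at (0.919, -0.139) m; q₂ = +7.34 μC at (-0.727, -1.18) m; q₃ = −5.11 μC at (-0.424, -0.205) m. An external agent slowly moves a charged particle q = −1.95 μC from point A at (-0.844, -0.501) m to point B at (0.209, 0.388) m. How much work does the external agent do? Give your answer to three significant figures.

For quasistatic motion the external work equals the change in potential energy: W_ext = qΔV = q(V_B − V_A).
At A: distances to the source charges are 1.80 m, 0.689 m, 0.514 m; V_A = Σ kqᵢ/rᵢ = 5.25×10⁴ V.
At B: distances to the source charges are 0.884 m, 1.83 m, 0.867 m; V_B = Σ kqᵢ/rᵢ = 7.70×10⁴ V.
ΔV = V_B − V_A = 2.45×10⁴ V.
W_ext = qΔV = (-1.95×10⁻⁶ C)(2.45×10⁴ V) = -0.0479 J.

-0.0479 J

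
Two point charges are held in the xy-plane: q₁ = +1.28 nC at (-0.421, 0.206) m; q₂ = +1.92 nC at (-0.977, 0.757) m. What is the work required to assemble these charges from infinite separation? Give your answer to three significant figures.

The assembly work is the sum of pairwise potential energies, U = Σ_{i<j} kqᵢqⱼ/rᵢⱼ.
Pair separations: r₁₂ = 0.783 m.
U = (2.82×10⁻⁸) = 2.82×10⁻⁸ J.

2.82×10⁻⁸ J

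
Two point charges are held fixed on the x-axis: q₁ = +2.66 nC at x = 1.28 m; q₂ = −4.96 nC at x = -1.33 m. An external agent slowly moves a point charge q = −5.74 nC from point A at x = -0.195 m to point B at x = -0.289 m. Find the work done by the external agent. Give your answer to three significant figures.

2.59×10⁻⁸ J

For quasistatic motion the external work equals the change in potential energy: W_ext = qΔV = q(V_B − V_A).
At A: distances to the source charges are 1.48 m, 1.14 m; V_A = Σ kqᵢ/rᵢ = -23.1 V.
At B: distances to the source charges are 1.57 m, 1.04 m; V_B = Σ kqᵢ/rᵢ = -27.6 V.
ΔV = V_B − V_A = -4.52 V.
W_ext = qΔV = (-5.74×10⁻⁹ C)(-4.52 V) = 2.59×10⁻⁸ J.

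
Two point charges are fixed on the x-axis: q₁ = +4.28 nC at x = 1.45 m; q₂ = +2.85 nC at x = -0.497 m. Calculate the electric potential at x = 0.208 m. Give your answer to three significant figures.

The total potential is the scalar sum of each charge's contribution, V = Σ kqᵢ/rᵢ.
Distances from the field point to each charge: r₁ = 1.24 m, r₂ = 0.705 m.
V = k[(4.28×10⁻⁹)/(1.24) + (2.85×10⁻⁹)/(0.705)] = 67.3 V.

67.3 V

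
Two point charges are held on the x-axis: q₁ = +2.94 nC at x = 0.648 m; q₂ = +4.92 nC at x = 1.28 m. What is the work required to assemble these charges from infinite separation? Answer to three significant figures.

2.06×10⁻⁷ J

The work to assemble the configuration equals its total potential energy, U = Σ kqᵢqⱼ/rᵢⱼ over all pairs.
Pair separations: r₁₂ = 0.632 m.
U = (2.06×10⁻⁷) = 2.06×10⁻⁷ J.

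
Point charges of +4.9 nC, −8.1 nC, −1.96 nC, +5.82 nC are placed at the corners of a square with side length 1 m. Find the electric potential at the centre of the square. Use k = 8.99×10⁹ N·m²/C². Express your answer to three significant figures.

8.39 V

The total potential is the scalar sum of each charge's contribution, V = Σ kqᵢ/rᵢ.
The distance from each corner to the centre is a√2/2 = 0.707 m.
V = k[(4.90×10⁻⁹)/(0.707) + (-8.10×10⁻⁹)/(0.707) + (-1.96×10⁻⁹)/(0.707) + (5.82×10⁻⁹)/(0.707)] = 8.39 V.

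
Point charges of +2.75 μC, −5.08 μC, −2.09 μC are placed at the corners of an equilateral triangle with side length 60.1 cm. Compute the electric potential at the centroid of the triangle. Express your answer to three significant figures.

Electric potential is a scalar, so the contributions from each charge add algebraically: V = Σ kqᵢ/rᵢ.
The distance from each vertex to the centroid is a/√3 = 0.347 m.
V = k[(2.75×10⁻⁶)/(0.347) + (-5.08×10⁻⁶)/(0.347) + (-2.09×10⁻⁶)/(0.347)] = -1.15×10⁵ V.

-1.15×10⁵ V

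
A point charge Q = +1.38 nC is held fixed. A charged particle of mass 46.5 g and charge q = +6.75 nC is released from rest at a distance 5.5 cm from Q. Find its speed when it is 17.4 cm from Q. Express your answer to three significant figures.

Only the electrostatic force acts, so mechanical energy is conserved: ½mv² = U₁ − U₂ = kQq(1/r₁ − 1/r₂).
U₁ − U₂ = (8.99×10⁹ N·m²/C²)(1.38×10⁻⁹ C)(6.75×10⁻⁹ C)(1/0.0550 − 1/0.174) = 1.04×10⁻⁶ J.
v = √(2·1.04×10⁻⁶/0.0465) = 6.69×10⁻³ m/s.

6.69×10⁻³ m/s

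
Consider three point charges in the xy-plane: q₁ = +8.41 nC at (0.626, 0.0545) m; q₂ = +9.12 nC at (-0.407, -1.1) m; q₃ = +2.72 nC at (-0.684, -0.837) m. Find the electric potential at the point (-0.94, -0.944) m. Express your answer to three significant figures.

Electric potential is a scalar, so the contributions from each charge add algebraically: V = Σ kqᵢ/rᵢ.
Distances from the field point to each charge: r₁ = 1.86 m, r₂ = 0.555 m, r₃ = 0.277 m.
V = k[(8.41×10⁻⁹)/(1.86) + (9.12×10⁻⁹)/(0.555) + (2.72×10⁻⁹)/(0.277)] = 276 V.

276 V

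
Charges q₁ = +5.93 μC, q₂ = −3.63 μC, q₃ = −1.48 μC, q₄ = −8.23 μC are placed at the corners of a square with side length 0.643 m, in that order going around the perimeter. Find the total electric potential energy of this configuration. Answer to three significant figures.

The work to assemble the configuration equals its total potential energy, U = Σ kqᵢqⱼ/rᵢⱼ over all pairs.
The four side pairs have separation 0.643 m and the two diagonal pairs 0.909 m.
Summing all 6 pair terms gives U = -0.529 J.

-0.529 J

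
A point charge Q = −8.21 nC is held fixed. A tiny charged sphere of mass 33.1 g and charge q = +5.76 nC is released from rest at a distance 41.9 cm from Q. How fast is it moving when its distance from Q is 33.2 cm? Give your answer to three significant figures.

Only the electrostatic force acts, so mechanical energy is conserved: ½mv² = U₁ − U₂ = kQq(1/r₁ − 1/r₂).
U₁ − U₂ = (8.99×10⁹ N·m²/C²)(-8.21×10⁻⁹ C)(5.76×10⁻⁹ C)(1/0.419 − 1/0.332) = 2.66×10⁻⁷ J.
v = √(2·2.66×10⁻⁷/0.0331) = 4.01×10⁻³ m/s.

4.01×10⁻³ m/s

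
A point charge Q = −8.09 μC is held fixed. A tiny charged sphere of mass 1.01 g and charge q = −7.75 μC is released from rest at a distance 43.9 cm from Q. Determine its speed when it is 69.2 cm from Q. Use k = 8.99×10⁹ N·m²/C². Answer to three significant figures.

Only the electrostatic force acts, so mechanical energy is conserved: ½mv² = U₁ − U₂ = kQq(1/r₁ − 1/r₂).
U₁ − U₂ = (8.99×10⁹ N·m²/C²)(-8.09×10⁻⁶ C)(-7.75×10⁻⁶ C)(1/0.439 − 1/0.692) = 0.469 J.
v = √(2·0.469/1.01×10⁻³) = 30.5 m/s.

30.5 m/s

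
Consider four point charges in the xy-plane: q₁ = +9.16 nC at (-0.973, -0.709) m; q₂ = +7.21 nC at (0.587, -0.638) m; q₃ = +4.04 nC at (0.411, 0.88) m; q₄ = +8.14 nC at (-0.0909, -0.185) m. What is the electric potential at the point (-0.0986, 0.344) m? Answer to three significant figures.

302 V

The total potential is the scalar sum of each charge's contribution, V = Σ kqᵢ/rᵢ.
Distances from the field point to each charge: r₁ = 1.37 m, r₂ = 1.20 m, r₃ = 0.740 m, r₄ = 0.529 m.
V = k[(9.16×10⁻⁹)/(1.37) + (7.21×10⁻⁹)/(1.20) + (4.04×10⁻⁹)/(0.740) + (8.14×10⁻⁹)/(0.529)] = 302 V.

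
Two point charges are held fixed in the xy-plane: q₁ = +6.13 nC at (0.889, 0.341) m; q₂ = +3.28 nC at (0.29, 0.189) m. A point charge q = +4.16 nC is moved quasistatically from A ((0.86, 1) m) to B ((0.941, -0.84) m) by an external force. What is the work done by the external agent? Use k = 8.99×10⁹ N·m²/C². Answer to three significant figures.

For quasistatic motion the external work equals the change in potential energy: W_ext = qΔV = q(V_B − V_A).
At A: distances to the source charges are 0.660 m, 0.991 m; V_A = Σ kqᵢ/rᵢ = 113 V.
At B: distances to the source charges are 1.18 m, 1.22 m; V_B = Σ kqᵢ/rᵢ = 70.8 V.
ΔV = V_B − V_A = -42.5 V.
W_ext = qΔV = (4.16×10⁻⁹ C)(-42.5 V) = -1.77×10⁻⁷ J.

-1.77×10⁻⁷ J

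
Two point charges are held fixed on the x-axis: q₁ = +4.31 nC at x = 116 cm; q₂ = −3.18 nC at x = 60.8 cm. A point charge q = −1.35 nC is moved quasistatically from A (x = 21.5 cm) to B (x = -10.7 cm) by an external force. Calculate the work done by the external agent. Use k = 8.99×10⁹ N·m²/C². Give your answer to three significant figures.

For quasistatic motion the external work equals the change in potential energy: W_ext = qΔV = q(V_B − V_A).
At A: distances to the source charges are 0.945 m, 0.393 m; V_A = Σ kqᵢ/rᵢ = -31.7 V.
At B: distances to the source charges are 1.27 m, 0.715 m; V_B = Σ kqᵢ/rᵢ = -9.40 V.
ΔV = V_B − V_A = 22.3 V.
W_ext = qΔV = (-1.35×10⁻⁹ C)(22.3 V) = -3.02×10⁻⁸ J.

-3.02×10⁻⁸ J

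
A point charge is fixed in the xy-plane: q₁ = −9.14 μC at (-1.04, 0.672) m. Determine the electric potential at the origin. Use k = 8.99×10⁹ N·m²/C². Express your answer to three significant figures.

The total potential is the scalar sum of each charge's contribution, V = Σ kqᵢ/rᵢ.
Distances from the field point to each charge: r₁ = 1.24 m.
V = k[(-9.14×10⁻⁶)/(1.24)] = -6.64×10⁴ V.

-6.64×10⁴ V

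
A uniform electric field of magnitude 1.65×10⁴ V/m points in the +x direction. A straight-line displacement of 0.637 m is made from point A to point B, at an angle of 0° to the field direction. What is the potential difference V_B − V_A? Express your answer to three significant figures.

-1.05×10⁴ V

Only the component of displacement along E changes the potential: ΔV = −E·d·cosθ.
ΔV = −(1.65×10⁴ V/m)(0.637 m)cos0° = -1.05×10⁴ V.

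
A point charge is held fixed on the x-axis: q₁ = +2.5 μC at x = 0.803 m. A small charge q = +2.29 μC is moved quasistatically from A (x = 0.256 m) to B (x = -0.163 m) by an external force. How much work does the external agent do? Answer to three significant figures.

-0.0408 J

For quasistatic motion the external work equals the change in potential energy: W_ext = qΔV = q(V_B − V_A).
At A: distance to the source charge is 0.547 m; V_A = kq₁/r = 4.11×10⁴ V.
At B: distance to the source charge is 0.966 m; V_B = kq₁/r = 2.33×10⁴ V.
ΔV = V_B − V_A = -1.78×10⁴ V.
W_ext = qΔV = (2.29×10⁻⁶ C)(-1.78×10⁴ V) = -0.0408 J.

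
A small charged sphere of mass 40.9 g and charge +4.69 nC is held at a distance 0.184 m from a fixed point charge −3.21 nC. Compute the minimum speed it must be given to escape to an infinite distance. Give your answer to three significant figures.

To just escape, total mechanical energy must reach zero at infinity: ½mv²_min + U = 0, so ½mv²_min = −U = |kQq|/r.
|U| = |kQq|/r = (8.99×10⁹ N·m²/C²)(3.21×10⁻⁹)(4.69×10⁻⁹)/(0.184) = 7.36×10⁻⁷ J.
v_min = √(2|U|/m) = √(2·7.36×10⁻⁷/0.0409) = 6.00×10⁻³ m/s.

6.00×10⁻³ m/s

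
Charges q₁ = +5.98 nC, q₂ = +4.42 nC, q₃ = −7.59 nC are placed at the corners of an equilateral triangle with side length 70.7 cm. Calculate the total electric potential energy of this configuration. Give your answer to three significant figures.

-6.68×10⁻⁷ J

The assembly work is the sum of pairwise potential energies, U = Σ_{i<j} kqᵢqⱼ/rᵢⱼ.
All three pair separations equal the side length, 0.707 m.
U = (3.36×10⁻⁷) + (-5.77×10⁻⁷) + (-4.27×10⁻⁷) = -6.68×10⁻⁷ J.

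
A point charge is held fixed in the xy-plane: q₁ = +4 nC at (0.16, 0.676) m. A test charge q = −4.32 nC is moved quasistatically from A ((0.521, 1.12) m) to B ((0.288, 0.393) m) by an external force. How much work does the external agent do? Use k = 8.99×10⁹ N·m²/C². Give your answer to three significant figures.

For quasistatic motion the external work equals the change in potential energy: W_ext = qΔV = q(V_B − V_A).
At A: distance to the source charge is 0.572 m; V_A = kq₁/r = 62.8 V.
At B: distance to the source charge is 0.311 m; V_B = kq₁/r = 116 V.
ΔV = V_B − V_A = 52.9 V.
W_ext = qΔV = (-4.32×10⁻⁹ C)(52.9 V) = -2.29×10⁻⁷ J.

-2.29×10⁻⁷ J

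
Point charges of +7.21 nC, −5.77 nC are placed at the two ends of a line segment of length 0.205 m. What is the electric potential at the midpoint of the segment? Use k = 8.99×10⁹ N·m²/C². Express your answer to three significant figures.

126 V

The total potential is the scalar sum of each charge's contribution, V = Σ kqᵢ/rᵢ.
Each charge is 0.102 m from the midpoint.
V = k[(7.21×10⁻⁹)/(0.102) + (-5.77×10⁻⁹)/(0.102)] = 126 V.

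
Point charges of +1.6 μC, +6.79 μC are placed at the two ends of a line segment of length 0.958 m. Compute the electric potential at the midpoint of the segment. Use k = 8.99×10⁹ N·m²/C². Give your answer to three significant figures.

Electric potential is a scalar, so the contributions from each charge add algebraically: V = Σ kqᵢ/rᵢ.
Each charge is 0.479 m from the midpoint.
V = k[(1.60×10⁻⁶)/(0.479) + (6.79×10⁻⁶)/(0.479)] = 1.57×10⁵ V.

1.57×10⁵ V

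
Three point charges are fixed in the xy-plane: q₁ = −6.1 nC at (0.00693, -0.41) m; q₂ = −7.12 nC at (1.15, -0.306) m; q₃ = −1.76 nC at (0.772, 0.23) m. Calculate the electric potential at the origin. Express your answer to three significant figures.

The total potential is the scalar sum of each charge's contribution, V = Σ kqᵢ/rᵢ.
Distances from the field point to each charge: r₁ = 0.410 m, r₂ = 1.19 m, r₃ = 0.806 m.
V = k[(-6.10×10⁻⁹)/(0.410) + (-7.12×10⁻⁹)/(1.19) + (-1.76×10⁻⁹)/(0.806)] = -207 V.

-207 V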